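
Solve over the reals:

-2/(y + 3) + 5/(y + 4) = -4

y = -5 or y = -2.75

Multiply both sides by (y + 3)(y + 4):
-2(y + 4) + 5(y + 3) = -4(y + 3)(y + 4).
Expand and collect terms: -4y^2 - 31y - 55 = 0.
Factor or apply the quadratic formula: y = -5 or y = -2.75.
Neither value makes a denominator zero (y != -3, y != -4), so both are valid.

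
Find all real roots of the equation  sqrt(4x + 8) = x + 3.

Square both sides: 4x + 8 = (x + 3)^2.
Expand and rearrange: x^2 + 2x + 1 = 0.
This gives the repeated root x = -1.
Check in the original equation:
  x = -1: sqrt(4) = 2, while x + 3 = 2 — valid.

x = -1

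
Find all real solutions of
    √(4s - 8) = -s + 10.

s = 6

Square both sides: 4s - 8 = (-s + 10)².
Expand and rearrange: s² - 24s + 108 = 0.
Solving gives s = 18 or s = 6.
Check each candidate in the original equation:
  s = 18: √(64) = 8, while -s + 10 = -8 — extraneous.
  s = 6: √(16) = 4, while -s + 10 = 4 — valid.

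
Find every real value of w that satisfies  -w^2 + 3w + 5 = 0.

w = -1.1926 or w = 4.1926

Discriminant: (3)^2 - 4*(-1)*5 = 29.
Quadratic formula: w = (-3 +/- sqrt(29)) / (-2).
So w = 3/2 - sqrt(29)/2 ~= -1.1926 or w = 3/2 + sqrt(29)/2 ~= 4.1926.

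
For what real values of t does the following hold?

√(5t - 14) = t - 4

t = 10

Square both sides: 5t - 14 = (t - 4)².
Expand and rearrange: t² - 13t + 30 = 0.
Solving gives t = 10 or t = 3.
Check each candidate in the original equation:
  t = 10: √(36) = 6, while t - 4 = 6 — valid.
  t = 3: √(1) = 1, while t - 4 = -1 — extraneous.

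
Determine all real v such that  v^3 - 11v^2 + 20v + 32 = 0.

Possible rational roots are divisors of 32. Testing v = 4 gives 0, so (v - 4) is a factor.
Divide: v^3 - 11v^2 + 20v + 32 = (v - 4)(v^2 - 7v - 8).
Factor the quadratic: v = 8 or v = -1.

v = -1 or v = 4 or v = 8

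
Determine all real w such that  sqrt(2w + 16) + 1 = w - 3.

Isolate the radical: sqrt(2w + 16) = w - 4.
Square both sides: 2w + 16 = (w - 4)^2.
Expand and rearrange: w^2 - 10w = 0.
Solving gives w = 10 or w = 0.
Check each candidate in the original equation:
  w = 10: sqrt(36) = 6, while w - 4 = 6 — valid.
  w = 0: sqrt(16) = 4, while w - 4 = -4 — extraneous.

w = 10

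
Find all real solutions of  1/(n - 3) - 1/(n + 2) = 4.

Multiply both sides by (n - 3)(n + 2):
(n + 2) - (n - 3) = 4(n - 3)(n + 2).
Expand and collect terms: 4n^2 - 4n - 29 = 0.
By the quadratic formula, n = (4 +/- sqrt(480)) / 8, so n ~= 3.2386 or n ~= -2.2386.
Neither value makes a denominator zero (n != 3, n != -2), so both are valid.

n = -2.2386 or n = 3.2386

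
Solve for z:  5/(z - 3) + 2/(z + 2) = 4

Multiply both sides by (z - 3)(z + 2):
5(z + 2) + 2(z - 3) = 4(z - 3)(z + 2).
Expand and collect terms: 4z^2 - 11z - 28 = 0.
By the quadratic formula, z = (11 +/- sqrt(569)) / 8, so z ~= 4.3567 or z ~= -1.6067.
Neither value makes a denominator zero (z != 3, z != -2), so both are valid.

z = -1.6067 or z = 4.3567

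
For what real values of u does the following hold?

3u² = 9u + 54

Bring every term to one side: 3u² - 9u - 54 = 0.
Factor: 3(u + 3)(u - 6) = 0.
So u = -3 or u = 6.

u = -3 or u = 6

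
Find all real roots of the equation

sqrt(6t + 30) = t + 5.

Square both sides: 6t + 30 = (t + 5)^2.
Expand and rearrange: t^2 + 4t - 5 = 0.
Solving gives t = 1 or t = -5.
Check each candidate in the original equation:
  t = 1: sqrt(36) = 6, while t + 5 = 6 — valid.
  t = -5: sqrt(0) = 0, while t + 5 = 0 — valid.

t = -5 or t = 1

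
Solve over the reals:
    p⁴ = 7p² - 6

p = -2.4495 or p = -1 or p = 1 or p = 2.4495

Let u = p². The equation becomes u² - 7u + 6 = 0.
Factor: (u - 6)(u - 1) = 0, so u = 6 or u = 1.
p² = 6 gives p = ±√(6) ≈ ±2.4495.
p² = 1 gives p = ±1.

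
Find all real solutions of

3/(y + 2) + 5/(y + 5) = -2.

y = -8.2839 or y = -2.7161

Multiply both sides by (y + 2)(y + 5):
3(y + 5) + 5(y + 2) = -2(y + 2)(y + 5).
Expand and collect terms: -2y^2 - 22y - 45 = 0.
By the quadratic formula, y = (22 +/- sqrt(124)) / -4, so y ~= -8.2839 or y ~= -2.7161.
Neither value makes a denominator zero (y != -2, y != -5), so both are valid.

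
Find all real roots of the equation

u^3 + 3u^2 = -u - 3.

u = -3

Rearrange: u^3 + 3u^2 + u + 3 = 0.
Possible rational roots are divisors of 3. Testing u = -3 gives 0, so (u + 3) is a factor.
Divide: u^3 + 3u^2 + u + 3 = (u + 3)(u^2 + 1).
The quadratic u^2 + 1 has discriminant -4 < 0, so no further real roots.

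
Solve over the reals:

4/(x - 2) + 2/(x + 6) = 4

Multiply both sides by (x - 2)(x + 6):
4(x + 6) + 2(x - 2) = 4(x - 2)(x + 6).
Expand and collect terms: 4x^2 + 10x - 68 = 0.
By the quadratic formula, x = (-10 +/- sqrt(1188)) / 8, so x ~= 3.0584 or x ~= -5.5584.
Neither value makes a denominator zero (x != 2, x != -6), so both are valid.

x = -5.5584 or x = 3.0584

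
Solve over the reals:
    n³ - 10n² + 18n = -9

n = -0.4051 or n = 3 or n = 7.4051

Rearrange: n³ - 10n² + 18n + 9 = 0.
Possible rational roots are divisors of 9. Testing n = 3 gives 0, so (n - 3) is a factor.
Divide: n³ - 10n² + 18n + 9 = (n - 3)(n² - 7n - 3).
Apply the quadratic formula to n² - 7n - 3 = 0: n = (7 ± √61)/2, i.e. n ≈ 7.4051 or n ≈ -0.4051.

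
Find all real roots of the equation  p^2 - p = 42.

p = -6 or p = 7

Bring every term to one side: p^2 - p - 42 = 0.
Factor: (p + 6)(p - 7) = 0.
So p = -6 or p = 7.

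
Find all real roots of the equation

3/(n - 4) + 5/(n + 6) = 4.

n = -4.8477 or n = 4.8477

Multiply both sides by (n - 4)(n + 6):
3(n + 6) + 5(n - 4) = 4(n - 4)(n + 6).
Expand and collect terms: 4n² - 94 = 0.
By the quadratic formula, n = (0 ± √1504) / 8, so n ≈ 4.8477 or n ≈ -4.8477.
Neither value makes a denominator zero (n ≠ 4, n ≠ -6), so both are valid.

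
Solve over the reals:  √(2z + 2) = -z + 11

Square both sides: 2z + 2 = (-z + 11)².
Expand and rearrange: z² - 24z + 119 = 0.
Solving gives z = 17 or z = 7.
Check each candidate in the original equation:
  z = 17: √(36) = 6, while -z + 11 = -6 — extraneous.
  z = 7: √(16) = 4, while -z + 11 = 4 — valid.

z = 7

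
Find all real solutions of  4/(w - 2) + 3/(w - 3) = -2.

w = -1.1375 or w = 2.6375

Multiply both sides by (w - 2)(w - 3):
4(w - 3) + 3(w - 2) = -2(w - 2)(w - 3).
Expand and collect terms: -2w^2 + 3w + 6 = 0.
By the quadratic formula, w = (-3 +/- sqrt(57)) / -4, so w ~= -1.1375 or w ~= 2.6375.
Neither value makes a denominator zero (w != 2, w != 3), so both are valid.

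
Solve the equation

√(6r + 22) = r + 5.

Square both sides: 6r + 22 = (r + 5)².
Expand and rearrange: r² + 4r + 3 = 0.
Solving gives r = -1 or r = -3.
Check each candidate in the original equation:
  r = -1: √(16) = 4, while r + 5 = 4 — valid.
  r = -3: √(4) = 2, while r + 5 = 2 — valid.

r = -3 or r = -1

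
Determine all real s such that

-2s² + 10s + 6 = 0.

Discriminant: (10)² − 4·(-2)·6 = 148.
Quadratic formula: s = (-10 ± √148) / (-4).
So s = 5/2 - √(37)/2 ≈ -0.5414 or s = 5/2 + √(37)/2 ≈ 5.5414.

s = -0.5414 or s = 5.5414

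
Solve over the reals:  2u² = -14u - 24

u = -4 or u = -3

Bring every term to one side: 2u² + 14u + 24 = 0.
Factor: 2(u + 4)(u + 3) = 0.
So u = -4 or u = -3.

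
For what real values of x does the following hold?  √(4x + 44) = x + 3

Square both sides: 4x + 44 = (x + 3)².
Expand and rearrange: x² + 2x - 35 = 0.
Solving gives x = 5 or x = -7.
Check each candidate in the original equation:
  x = 5: √(64) = 8, while x + 3 = 8 — valid.
  x = -7: √(16) = 4, while x + 3 = -4 — extraneous.

x = 5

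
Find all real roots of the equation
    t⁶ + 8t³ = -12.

t = -1.8171 or t = -1.2599

Let u = t³. The equation becomes u² + 8u + 12 = 0.
Factor: (u + 2)(u + 6) = 0, so u = -2 or u = -6.
t³ = -2 gives t = -∛(2) ≈ -1.2599.
t³ = -6 gives t = -∛(6) ≈ -1.8171.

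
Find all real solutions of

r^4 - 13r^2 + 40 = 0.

Let u = r^2. The equation becomes u^2 - 13u + 40 = 0.
Factor: (u - 5)(u - 8) = 0, so u = 5 or u = 8.
r^2 = 5 gives r = +/-sqrt(5) ~= +/-2.2361.
r^2 = 8 gives r = +/-2*sqrt(2) ~= +/-2.8284.

r = -2.8284 or r = -2.2361 or r = 2.2361 or r = 2.8284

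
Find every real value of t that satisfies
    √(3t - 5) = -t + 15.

t = 10

Square both sides: 3t - 5 = (-t + 15)².
Expand and rearrange: t² - 33t + 230 = 0.
Solving gives t = 23 or t = 10.
Check each candidate in the original equation:
  t = 23: √(64) = 8, while -t + 15 = -8 — extraneous.
  t = 10: √(25) = 5, while -t + 15 = 5 — valid.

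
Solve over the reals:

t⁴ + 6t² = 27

Let u = t². The equation becomes u² + 6u - 27 = 0.
Factor: (u - 3)(u + 9) = 0, so u = 3 or u = -9.
t² = 3 gives t = ±√(3) ≈ ±1.7321.
t² = -9 < 0 has no real solution.

t = -1.7321 or t = 1.7321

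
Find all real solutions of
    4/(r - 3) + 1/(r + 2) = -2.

Multiply both sides by (r - 3)(r + 2):
4(r + 2) + (r - 3) = -2(r - 3)(r + 2).
Expand and collect terms: -2r² - 3r + 7 = 0.
By the quadratic formula, r = (3 ± √65) / -4, so r ≈ -2.7656 or r ≈ 1.2656.
Neither value makes a denominator zero (r ≠ 3, r ≠ -2), so both are valid.

r = -2.7656 or r = 1.2656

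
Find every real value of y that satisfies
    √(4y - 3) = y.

Square both sides: 4y - 3 = (y)².
Expand and rearrange: y² - 4y + 3 = 0.
Solving gives y = 3 or y = 1.
Check each candidate in the original equation:
  y = 3: √(9) = 3, while y = 3 — valid.
  y = 1: √(1) = 1, while y = 1 — valid.

y = 1 or y = 3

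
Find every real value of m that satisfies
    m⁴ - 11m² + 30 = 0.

Let u = m². The equation becomes u² - 11u + 30 = 0.
Factor: (u - 5)(u - 6) = 0, so u = 5 or u = 6.
m² = 5 gives m = ±√(5) ≈ ±2.2361.
m² = 6 gives m = ±√(6) ≈ ±2.4495.

m = -2.4495 or m = -2.2361 or m = 2.2361 or m = 2.4495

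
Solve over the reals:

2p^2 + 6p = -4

p = -2 or p = -1

Bring every term to one side: 2p^2 + 6p + 4 = 0.
Factor: 2(p + 2)(p + 1) = 0.
So p = -2 or p = -1.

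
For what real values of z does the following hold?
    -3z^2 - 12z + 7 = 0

z = -4.5166 or z = 0.5166

Discriminant: (-12)^2 - 4*(-3)*7 = 228.
Quadratic formula: z = (12 +/- sqrt(228)) / (-6).
So z = -sqrt(57)/3 - 2 ~= -4.5166 or z = -2 + sqrt(57)/3 ~= 0.5166.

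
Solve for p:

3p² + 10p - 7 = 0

Discriminant: (10)² − 4·3·(-7) = 184.
Quadratic formula: p = (-10 ± √184) / 6.
So p = -5/3 + √(46)/3 ≈ 0.5941 or p = -√(46)/3 - 5/3 ≈ -3.9274.

p = -3.9274 or p = 0.5941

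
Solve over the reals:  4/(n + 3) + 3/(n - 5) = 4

n = -2.0956 or n = 5.8456

Multiply both sides by (n + 3)(n - 5):
4(n - 5) + 3(n + 3) = 4(n + 3)(n - 5).
Expand and collect terms: 4n² - 15n - 49 = 0.
By the quadratic formula, n = (15 ± √1009) / 8, so n ≈ 5.8456 or n ≈ -2.0956.
Neither value makes a denominator zero (n ≠ -3, n ≠ 5), so both are valid.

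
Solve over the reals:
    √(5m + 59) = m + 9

Square both sides: 5m + 59 = (m + 9)².
Expand and rearrange: m² + 13m + 22 = 0.
Solving gives m = -2 or m = -11.
Check each candidate in the original equation:
  m = -2: √(49) = 7, while m + 9 = 7 — valid.
  m = -11: √(4) = 2, while m + 9 = -2 — extraneous.

m = -2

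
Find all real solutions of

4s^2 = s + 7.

Rearrange to standard form: 4s^2 - s - 7 = 0.
Discriminant: (-1)^2 - 4*4*(-7) = 113.
Quadratic formula: s = (1 +/- sqrt(113)) / 8.
So s = 1/8 + sqrt(113)/8 ~= 1.4538 or s = 1/8 - sqrt(113)/8 ~= -1.2038.

s = -1.2038 or s = 1.4538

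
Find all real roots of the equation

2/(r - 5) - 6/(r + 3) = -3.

Multiply both sides by (r - 5)(r + 3):
2(r + 3) - 6(r - 5) = -3(r - 5)(r + 3).
Expand and collect terms: -3r^2 + 10r + 9 = 0.
By the quadratic formula, r = (-10 +/- sqrt(208)) / -6, so r ~= -0.737 or r ~= 4.0704.
Neither value makes a denominator zero (r != 5, r != -3), so both are valid.

r = -0.737 or r = 4.0704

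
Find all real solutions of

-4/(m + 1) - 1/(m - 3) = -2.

m = 0.6492 or m = 3.8508

Multiply both sides by (m + 1)(m - 3):
-4(m - 3) - (m + 1) = -2(m + 1)(m - 3).
Expand and collect terms: -2m^2 + 9m - 5 = 0.
By the quadratic formula, m = (-9 +/- sqrt(41)) / -4, so m ~= 0.6492 or m ~= 3.8508.
Neither value makes a denominator zero (m != -1, m != 3), so both are valid.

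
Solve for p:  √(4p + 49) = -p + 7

Square both sides: 4p + 49 = (-p + 7)².
Expand and rearrange: p² - 18p = 0.
Solving gives p = 18 or p = 0.
Check each candidate in the original equation:
  p = 18: √(121) = 11, while -p + 7 = -11 — extraneous.
  p = 0: √(49) = 7, while -p + 7 = 7 — valid.

p = 0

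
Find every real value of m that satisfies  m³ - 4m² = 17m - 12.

Rearrange: m³ - 4m² - 17m + 12 = 0.
Possible rational roots are divisors of 12. Testing m = -3 gives 0, so (m + 3) is a factor.
Divide: m³ - 4m² - 17m + 12 = (m + 3)(m² - 7m + 4).
Apply the quadratic formula to m² - 7m + 4 = 0: m = (7 ± √33)/2, i.e. m ≈ 6.3723 or m ≈ 0.6277.

m = -3 or m = 0.6277 or m = 6.3723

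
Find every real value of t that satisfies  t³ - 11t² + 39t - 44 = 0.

Possible rational roots are divisors of -44. Testing t = 4 gives 0, so (t - 4) is a factor.
Divide: t³ - 11t² + 39t - 44 = (t - 4)(t² - 7t + 11).
Apply the quadratic formula to t² - 7t + 11 = 0: t = (7 ± √5)/2, i.e. t ≈ 4.618 or t ≈ 2.382.

t = 2.382 or t = 4 or t = 4.618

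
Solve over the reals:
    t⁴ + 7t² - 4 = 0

Let u = t². The equation becomes u² + 7u - 4 = 0.
By the quadratic formula, u = -7/2 + √(65)/2 or u = -√(65)/2 - 7/2.
t² = -7/2 + √(65)/2 gives t = ±√(-7/2 + √(65)/2) ≈ ±0.7288.
t² = -√(65)/2 - 7/2 < 0 has no real solution.

t = -0.7288 or t = 0.7288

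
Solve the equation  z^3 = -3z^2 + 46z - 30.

Rearrange: z^3 + 3z^2 - 46z + 30 = 0.
Possible rational roots are divisors of 30. Testing z = 5 gives 0, so (z - 5) is a factor.
Divide: z^3 + 3z^2 - 46z + 30 = (z - 5)(z^2 + 8z - 6).
Apply the quadratic formula to z^2 + 8z - 6 = 0: z = (-8 +/- sqrt(88))/2, i.e. z ~= 0.6904 or z ~= -8.6904.

z = -8.6904 or z = 0.6904 or z = 5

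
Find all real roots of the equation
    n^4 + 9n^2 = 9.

Let u = n^2. The equation becomes u^2 + 9u - 9 = 0.
By the quadratic formula, u = -9/2 + 3*sqrt(13)/2 or u = -3*sqrt(13)/2 - 9/2.
n^2 = -9/2 + 3*sqrt(13)/2 gives n = +/-sqrt(-9/2 + 3*sqrt(13)/2) ~= +/-0.9531.
n^2 = -3*sqrt(13)/2 - 9/2 < 0 has no real solution.

n = -0.9531 or n = 0.9531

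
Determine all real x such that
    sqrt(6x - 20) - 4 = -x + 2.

x = 4

Isolate the radical: sqrt(6x - 20) = -x + 6.
Square both sides: 6x - 20 = (-x + 6)^2.
Expand and rearrange: x^2 - 18x + 56 = 0.
Solving gives x = 14 or x = 4.
Check each candidate in the original equation:
  x = 14: sqrt(64) = 8, while -x + 6 = -8 — extraneous.
  x = 4: sqrt(4) = 2, while -x + 6 = 2 — valid.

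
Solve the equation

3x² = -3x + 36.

Bring every term to one side: 3x² + 3x - 36 = 0.
Factor: 3(x + 4)(x - 3) = 0.
So x = -4 or x = 3.

x = -4 or x = 3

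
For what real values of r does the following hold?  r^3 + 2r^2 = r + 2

Rearrange: r^3 + 2r^2 - r - 2 = 0.
Possible rational roots are divisors of -2. Testing r = 1 gives 0, so (r - 1) is a factor.
Divide: r^3 + 2r^2 - r - 2 = (r - 1)(r^2 + 3r + 2).
Factor the quadratic: r = -1 or r = -2.

r = -2 or r = -1 or r = 1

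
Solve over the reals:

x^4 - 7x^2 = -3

Let u = x^2. The equation becomes u^2 - 7u + 3 = 0.
By the quadratic formula, u = sqrt(37)/2 + 7/2 or u = 7/2 - sqrt(37)/2.
x^2 = sqrt(37)/2 + 7/2 gives x = +/-sqrt(sqrt(37)/2 + 7/2) ~= +/-2.5576.
x^2 = 7/2 - sqrt(37)/2 gives x = +/-sqrt(7/2 - sqrt(37)/2) ~= +/-0.6772.

x = -2.5576 or x = -0.6772 or x = 0.6772 or x = 2.5576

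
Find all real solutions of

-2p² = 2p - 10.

p = -2.7913 or p = 1.7913

Rearrange to standard form: -2p² - 2p + 10 = 0.
Discriminant: (-2)² − 4·(-2)·10 = 84.
Quadratic formula: p = (2 ± √84) / (-4).
So p = -√(21)/2 - 1/2 ≈ -2.7913 or p = -1/2 + √(21)/2 ≈ 1.7913.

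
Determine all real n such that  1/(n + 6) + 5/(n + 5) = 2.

Multiply both sides by (n + 6)(n + 5):
(n + 5) + 5(n + 6) = 2(n + 6)(n + 5).
Expand and collect terms: 2n^2 + 16n + 25 = 0.
By the quadratic formula, n = (-16 +/- sqrt(56)) / 4, so n ~= -2.1292 or n ~= -5.8708.
Neither value makes a denominator zero (n != -6, n != -5), so both are valid.

n = -5.8708 or n = -2.1292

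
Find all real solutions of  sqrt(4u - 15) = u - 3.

Square both sides: 4u - 15 = (u - 3)^2.
Expand and rearrange: u^2 - 10u + 24 = 0.
Solving gives u = 6 or u = 4.
Check each candidate in the original equation:
  u = 6: sqrt(9) = 3, while u - 3 = 3 — valid.
  u = 4: sqrt(1) = 1, while u - 3 = 1 — valid.

u = 4 or u = 6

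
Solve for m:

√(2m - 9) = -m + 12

m = 9

Square both sides: 2m - 9 = (-m + 12)².
Expand and rearrange: m² - 26m + 153 = 0.
Solving gives m = 17 or m = 9.
Check each candidate in the original equation:
  m = 17: √(25) = 5, while -m + 12 = -5 — extraneous.
  m = 9: √(9) = 3, while -m + 12 = 3 — valid.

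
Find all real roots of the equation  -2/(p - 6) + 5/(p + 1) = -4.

p = -2.178 or p = 6.428

Multiply both sides by (p - 6)(p + 1):
-2(p + 1) + 5(p - 6) = -4(p - 6)(p + 1).
Expand and collect terms: -4p^2 + 17p + 56 = 0.
By the quadratic formula, p = (-17 +/- sqrt(1185)) / -8, so p ~= -2.178 or p ~= 6.428.
Neither value makes a denominator zero (p != 6, p != -1), so both are valid.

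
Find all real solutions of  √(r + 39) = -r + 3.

r = -3

Square both sides: r + 39 = (-r + 3)².
Expand and rearrange: r² - 7r - 30 = 0.
Solving gives r = 10 or r = -3.
Check each candidate in the original equation:
  r = 10: √(49) = 7, while -r + 3 = -7 — extraneous.
  r = -3: √(36) = 6, while -r + 3 = 6 — valid.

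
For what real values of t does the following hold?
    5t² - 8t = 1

t = -0.1165 or t = 1.7165

Rearrange to standard form: 5t² - 8t - 1 = 0.
Discriminant: (-8)² − 4·5·(-1) = 84.
Quadratic formula: t = (8 ± √84) / 10.
So t = 4/5 + √(21)/5 ≈ 1.7165 or t = 4/5 - √(21)/5 ≈ -0.1165.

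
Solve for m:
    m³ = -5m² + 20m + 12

Rearrange: m³ + 5m² - 20m - 12 = 0.
Possible rational roots are divisors of -12. Testing m = 3 gives 0, so (m - 3) is a factor.
Divide: m³ + 5m² - 20m - 12 = (m - 3)(m² + 8m + 4).
Apply the quadratic formula to m² + 8m + 4 = 0: m = (-8 ± √48)/2, i.e. m ≈ -0.5359 or m ≈ -7.4641.

m = -7.4641 or m = -0.5359 or m = 3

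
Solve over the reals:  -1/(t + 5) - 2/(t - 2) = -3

t = -4.6968 or t = 2.6968

Multiply both sides by (t + 5)(t - 2):
-(t - 2) - 2(t + 5) = -3(t + 5)(t - 2).
Expand and collect terms: -3t^2 - 6t + 38 = 0.
By the quadratic formula, t = (6 +/- sqrt(492)) / -6, so t ~= -4.6968 or t ~= 2.6968.
Neither value makes a denominator zero (t != -5, t != 2), so both are valid.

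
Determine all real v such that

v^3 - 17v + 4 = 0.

v = -4.2361 or v = 0.2361 or v = 4

Possible rational roots are divisors of 4. Testing v = 4 gives 0, so (v - 4) is a factor.
Divide: v^3 - 17v + 4 = (v - 4)(v^2 + 4v - 1).
Apply the quadratic formula to v^2 + 4v - 1 = 0: v = (-4 +/- sqrt(20))/2, i.e. v ~= 0.2361 or v ~= -4.2361.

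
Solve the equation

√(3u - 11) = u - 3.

Square both sides: 3u - 11 = (u - 3)².
Expand and rearrange: u² - 9u + 20 = 0.
Solving gives u = 5 or u = 4.
Check each candidate in the original equation:
  u = 5: √(4) = 2, while u - 3 = 2 — valid.
  u = 4: √(1) = 1, while u - 3 = 1 — valid.

u = 4 or u = 5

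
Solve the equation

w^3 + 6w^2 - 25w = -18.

Rearrange: w^3 + 6w^2 - 25w + 18 = 0.
Possible rational roots are divisors of 18. Testing w = 2 gives 0, so (w - 2) is a factor.
Divide: w^3 + 6w^2 - 25w + 18 = (w - 2)(w^2 + 8w - 9).
Factor the quadratic: w = 1 or w = -9.

w = -9 or w = 1 or w = 2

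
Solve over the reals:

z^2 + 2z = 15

Bring every term to one side: z^2 + 2z - 15 = 0.
Factor: (z - 3)(z + 5) = 0.
So z = 3 or z = -5.

z = -5 or z = 3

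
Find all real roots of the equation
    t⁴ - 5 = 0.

t = -1.4953 or t = 1.4953

Let u = t². The equation becomes u² - 5 = 0.
By the quadratic formula, u = √(5) or u = -√(5).
t² = √(5) gives t = ±5^(1/4) ≈ ±1.4953.
t² = -√(5) < 0 has no real solution.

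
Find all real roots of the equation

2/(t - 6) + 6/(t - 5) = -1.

Multiply both sides by (t - 6)(t - 5):
2(t - 5) + 6(t - 6) = -(t - 6)(t - 5).
Expand and collect terms: -t^2 + 3t + 16 = 0.
By the quadratic formula, t = (-3 +/- sqrt(73)) / -2, so t ~= -2.772 or t ~= 5.772.
Neither value makes a denominator zero (t != 6, t != 5), so both are valid.

t = -2.772 or t = 5.772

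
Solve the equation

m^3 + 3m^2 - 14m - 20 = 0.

m = -5 or m = -1.2361 or m = 3.2361

Possible rational roots are divisors of -20. Testing m = -5 gives 0, so (m + 5) is a factor.
Divide: m^3 + 3m^2 - 14m - 20 = (m + 5)(m^2 - 2m - 4).
Apply the quadratic formula to m^2 - 2m - 4 = 0: m = (2 +/- sqrt(20))/2, i.e. m ~= 3.2361 or m ~= -1.2361.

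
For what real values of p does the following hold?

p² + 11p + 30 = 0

Factor: (p + 6)(p + 5) = 0.
So p = -6 or p = -5.

p = -6 or p = -5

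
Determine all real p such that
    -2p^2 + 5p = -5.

Rearrange to standard form: -2p^2 + 5p + 5 = 0.
Discriminant: (5)^2 - 4*(-2)*5 = 65.
Quadratic formula: p = (-5 +/- sqrt(65)) / (-4).
So p = 5/4 - sqrt(65)/4 ~= -0.7656 or p = 5/4 + sqrt(65)/4 ~= 3.2656.

p = -0.7656 or p = 3.2656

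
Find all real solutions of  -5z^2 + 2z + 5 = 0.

z = -0.8198 or z = 1.2198

Discriminant: (2)^2 - 4*(-5)*5 = 104.
Quadratic formula: z = (-2 +/- sqrt(104)) / (-10).
So z = 1/5 - sqrt(26)/5 ~= -0.8198 or z = 1/5 + sqrt(26)/5 ~= 1.2198.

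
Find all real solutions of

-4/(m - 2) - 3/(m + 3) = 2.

Multiply both sides by (m - 2)(m + 3):
-4(m + 3) - 3(m - 2) = 2(m - 2)(m + 3).
Expand and collect terms: 2m^2 + 9m - 6 = 0.
By the quadratic formula, m = (-9 +/- sqrt(129)) / 4, so m ~= 0.5895 or m ~= -5.0895.
Neither value makes a denominator zero (m != 2, m != -3), so both are valid.

m = -5.0895 or m = 0.5895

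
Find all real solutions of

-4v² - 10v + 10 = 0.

Discriminant: (-10)² − 4·(-4)·10 = 260.
Quadratic formula: v = (10 ± √260) / (-8).
So v = -√(65)/4 - 5/4 ≈ -3.2656 or v = -5/4 + √(65)/4 ≈ 0.7656.

v = -3.2656 or v = 0.7656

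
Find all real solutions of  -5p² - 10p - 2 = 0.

p = -1.7746 or p = -0.2254

Discriminant: (-10)² − 4·(-5)·(-2) = 60.
Quadratic formula: p = (10 ± √60) / (-10).
So p = -1 - √(15)/5 ≈ -1.7746 or p = -1 + √(15)/5 ≈ -0.2254.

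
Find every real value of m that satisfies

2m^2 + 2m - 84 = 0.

m = -7 or m = 6

Factor: 2(m + 7)(m - 6) = 0.
So m = -7 or m = 6.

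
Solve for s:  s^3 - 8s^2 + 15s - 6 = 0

Possible rational roots are divisors of -6. Testing s = 2 gives 0, so (s - 2) is a factor.
Divide: s^3 - 8s^2 + 15s - 6 = (s - 2)(s^2 - 6s + 3).
Apply the quadratic formula to s^2 - 6s + 3 = 0: s = (6 +/- sqrt(24))/2, i.e. s ~= 5.4495 or s ~= 0.5505.

s = 0.5505 or s = 2 or s = 5.4495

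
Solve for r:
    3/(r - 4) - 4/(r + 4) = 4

r = -4.9225 or r = 4.6725

Multiply both sides by (r - 4)(r + 4):
3(r + 4) - 4(r - 4) = 4(r - 4)(r + 4).
Expand and collect terms: 4r² + r - 92 = 0.
By the quadratic formula, r = (-1 ± √1473) / 8, so r ≈ 4.6725 or r ≈ -4.9225.
Neither value makes a denominator zero (r ≠ 4, r ≠ -4), so both are valid.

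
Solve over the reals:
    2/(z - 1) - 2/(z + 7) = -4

z = -6.4641 or z = 0.4641

Multiply both sides by (z - 1)(z + 7):
2(z + 7) - 2(z - 1) = -4(z - 1)(z + 7).
Expand and collect terms: -4z² - 24z + 12 = 0.
By the quadratic formula, z = (24 ± √768) / -8, so z ≈ -6.4641 or z ≈ 0.4641.
Neither value makes a denominator zero (z ≠ 1, z ≠ -7), so both are valid.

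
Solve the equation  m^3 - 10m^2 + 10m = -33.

m = -1.3218 or m = 3 or m = 8.3218

Rearrange: m^3 - 10m^2 + 10m + 33 = 0.
Possible rational roots are divisors of 33. Testing m = 3 gives 0, so (m - 3) is a factor.
Divide: m^3 - 10m^2 + 10m + 33 = (m - 3)(m^2 - 7m - 11).
Apply the quadratic formula to m^2 - 7m - 11 = 0: m = (7 +/- sqrt(93))/2, i.e. m ~= 8.3218 or m ~= -1.3218.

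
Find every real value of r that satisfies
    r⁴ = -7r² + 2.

r = -0.5243 or r = 0.5243

Let u = r². The equation becomes u² + 7u - 2 = 0.
By the quadratic formula, u = -7/2 + √(57)/2 or u = -√(57)/2 - 7/2.
r² = -7/2 + √(57)/2 gives r = ±√(-7/2 + √(57)/2) ≈ ±0.5243.
r² = -√(57)/2 - 7/2 < 0 has no real solution.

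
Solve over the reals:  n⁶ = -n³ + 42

Let u = n³. The equation becomes u² + u - 42 = 0.
Factor: (u + 7)(u - 6) = 0, so u = -7 or u = 6.
n³ = -7 gives n = -∛(7) ≈ -1.9129.
n³ = 6 gives n = ∛(6) ≈ 1.8171.

n = -1.9129 or n = 1.8171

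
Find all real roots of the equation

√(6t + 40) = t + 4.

t = 4

Square both sides: 6t + 40 = (t + 4)².
Expand and rearrange: t² + 2t - 24 = 0.
Solving gives t = 4 or t = -6.
Check each candidate in the original equation:
  t = 4: √(64) = 8, while t + 4 = 8 — valid.
  t = -6: √(4) = 2, while t + 4 = -2 — extraneous.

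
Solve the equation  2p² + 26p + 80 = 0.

p = -8 or p = -5

Factor: 2(p + 5)(p + 8) = 0.
So p = -5 or p = -8.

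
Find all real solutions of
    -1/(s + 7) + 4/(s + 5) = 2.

Multiply both sides by (s + 7)(s + 5):
-(s + 5) + 4(s + 7) = 2(s + 7)(s + 5).
Expand and collect terms: 2s² + 21s + 47 = 0.
By the quadratic formula, s = (-21 ± √65) / 4, so s ≈ -3.2344 or s ≈ -7.2656.
Neither value makes a denominator zero (s ≠ -7, s ≠ -5), so both are valid.

s = -7.2656 or s = -3.2344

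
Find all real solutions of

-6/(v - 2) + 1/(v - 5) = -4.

v = 4 or v = 4.25

Multiply both sides by (v - 2)(v - 5):
-6(v - 5) + (v - 2) = -4(v - 2)(v - 5).
Expand and collect terms: -4v² + 33v - 68 = 0.
Factor or apply the quadratic formula: v = 4 or v = 4.25.
Neither value makes a denominator zero (v ≠ 2, v ≠ 5), so both are valid.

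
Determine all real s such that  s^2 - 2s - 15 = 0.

s = -3 or s = 5

Factor: (s - 5)(s + 3) = 0.
So s = 5 or s = -3.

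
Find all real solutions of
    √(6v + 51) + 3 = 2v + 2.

v = 5

Isolate the radical: √(6v + 51) = 2v - 1.
Square both sides: 6v + 51 = (2v - 1)².
Expand and rearrange: 4v² - 10v - 50 = 0.
Solving gives v = 5 or v = -2.5.
Check each candidate in the original equation:
  v = 5: √(81) = 9, while 2v - 1 = 9 — valid.
  v = -2.5: √(36) = 6, while 2v - 1 = -6 — extraneous.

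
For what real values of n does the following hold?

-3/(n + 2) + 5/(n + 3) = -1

n = -5.7913 or n = -1.2087

Multiply both sides by (n + 2)(n + 3):
-3(n + 3) + 5(n + 2) = -(n + 2)(n + 3).
Expand and collect terms: -n² - 7n - 7 = 0.
By the quadratic formula, n = (7 ± √21) / -2, so n ≈ -5.7913 or n ≈ -1.2087.
Neither value makes a denominator zero (n ≠ -2, n ≠ -3), so both are valid.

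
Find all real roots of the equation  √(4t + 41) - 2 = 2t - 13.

Isolate the radical: √(4t + 41) = 2t - 11.
Square both sides: 4t + 41 = (2t - 11)².
Expand and rearrange: 4t² - 48t + 80 = 0.
Solving gives t = 10 or t = 2.
Check each candidate in the original equation:
  t = 10: √(81) = 9, while 2t - 11 = 9 — valid.
  t = 2: √(49) = 7, while 2t - 11 = -7 — extraneous.

t = 10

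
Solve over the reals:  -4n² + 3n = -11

n = -1.3252 or n = 2.0752

Rearrange to standard form: -4n² + 3n + 11 = 0.
Discriminant: (3)² − 4·(-4)·11 = 185.
Quadratic formula: n = (-3 ± √185) / (-8).
So n = 3/8 - √(185)/8 ≈ -1.3252 or n = 3/8 + √(185)/8 ≈ 2.0752.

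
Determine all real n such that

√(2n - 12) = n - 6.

n = 6 or n = 8

Square both sides: 2n - 12 = (n - 6)².
Expand and rearrange: n² - 14n + 48 = 0.
Solving gives n = 8 or n = 6.
Check each candidate in the original equation:
  n = 8: √(4) = 2, while n - 6 = 2 — valid.
  n = 6: √(0) = 0, while n - 6 = 0 — valid.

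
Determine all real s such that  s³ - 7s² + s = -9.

s = -1 or s = 1.3542 or s = 6.6458

Rearrange: s³ - 7s² + s + 9 = 0.
Possible rational roots are divisors of 9. Testing s = -1 gives 0, so (s + 1) is a factor.
Divide: s³ - 7s² + s + 9 = (s + 1)(s² - 8s + 9).
Apply the quadratic formula to s² - 8s + 9 = 0: s = (8 ± √28)/2, i.e. s ≈ 6.6458 or s ≈ 1.3542.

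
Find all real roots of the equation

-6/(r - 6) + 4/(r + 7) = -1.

Multiply both sides by (r - 6)(r + 7):
-6(r + 7) + 4(r - 6) = -(r - 6)(r + 7).
Expand and collect terms: -r² + r + 108 = 0.
By the quadratic formula, r = (-1 ± √433) / -2, so r ≈ -9.9043 or r ≈ 10.9043.
Neither value makes a denominator zero (r ≠ 6, r ≠ -7), so both are valid.

r = -9.9043 or r = 10.9043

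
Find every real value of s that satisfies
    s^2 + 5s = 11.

Rearrange to standard form: s^2 + 5s - 11 = 0.
Discriminant: (5)^2 - 4*1*(-11) = 69.
Quadratic formula: s = (-5 +/- sqrt(69)) / 2.
So s = -5/2 + sqrt(69)/2 ~= 1.6533 or s = -sqrt(69)/2 - 5/2 ~= -6.6533.

s = -6.6533 or s = 1.6533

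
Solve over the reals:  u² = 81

Bring every term to one side: u² - 81 = 0.
Factor: (u + 9)(u - 9) = 0.
So u = -9 or u = 9.

u = -9 or u = 9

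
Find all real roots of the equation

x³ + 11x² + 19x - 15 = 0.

x = -8.5826 or x = -3 or x = 0.5826

Possible rational roots are divisors of -15. Testing x = -3 gives 0, so (x + 3) is a factor.
Divide: x³ + 11x² + 19x - 15 = (x + 3)(x² + 8x - 5).
Apply the quadratic formula to x² + 8x - 5 = 0: x = (-8 ± √84)/2, i.e. x ≈ 0.5826 or x ≈ -8.5826.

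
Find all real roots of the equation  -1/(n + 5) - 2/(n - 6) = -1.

n = -4.1644 or n = 8.1644

Multiply both sides by (n + 5)(n - 6):
-(n - 6) - 2(n + 5) = -(n + 5)(n - 6).
Expand and collect terms: -n² + 4n + 34 = 0.
By the quadratic formula, n = (-4 ± √152) / -2, so n ≈ -4.1644 or n ≈ 8.1644.
Neither value makes a denominator zero (n ≠ -5, n ≠ 6), so both are valid.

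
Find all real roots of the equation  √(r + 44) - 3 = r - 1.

Isolate the radical: √(r + 44) = r + 2.
Square both sides: r + 44 = (r + 2)².
Expand and rearrange: r² + 3r - 40 = 0.
Solving gives r = 5 or r = -8.
Check each candidate in the original equation:
  r = 5: √(49) = 7, while r + 2 = 7 — valid.
  r = -8: √(36) = 6, while r + 2 = -6 — extraneous.

r = 5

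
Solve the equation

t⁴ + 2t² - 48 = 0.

Let u = t². The equation becomes u² + 2u - 48 = 0.
Factor: (u + 8)(u - 6) = 0, so u = -8 or u = 6.
t² = -8 < 0 has no real solution.
t² = 6 gives t = ±√(6) ≈ ±2.4495.

t = -2.4495 or t = 2.4495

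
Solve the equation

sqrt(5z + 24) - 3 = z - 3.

Isolate the radical: sqrt(5z + 24) = z.
Square both sides: 5z + 24 = (z)^2.
Expand and rearrange: z^2 - 5z - 24 = 0.
Solving gives z = 8 or z = -3.
Check each candidate in the original equation:
  z = 8: sqrt(64) = 8, while z = 8 — valid.
  z = -3: sqrt(9) = 3, while z = -3 — extraneous.

z = 8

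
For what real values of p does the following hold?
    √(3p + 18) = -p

p = -3

Square both sides: 3p + 18 = (-p)².
Expand and rearrange: p² - 3p - 18 = 0.
Solving gives p = 6 or p = -3.
Check each candidate in the original equation:
  p = 6: √(36) = 6, while -p = -6 — extraneous.
  p = -3: √(9) = 3, while -p = 3 — valid.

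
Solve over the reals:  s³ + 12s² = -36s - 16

Rearrange: s³ + 12s² + 36s + 16 = 0.
Possible rational roots are divisors of 16. Testing s = -4 gives 0, so (s + 4) is a factor.
Divide: s³ + 12s² + 36s + 16 = (s + 4)(s² + 8s + 4).
Apply the quadratic formula to s² + 8s + 4 = 0: s = (-8 ± √48)/2, i.e. s ≈ -0.5359 or s ≈ -7.4641.

s = -7.4641 or s = -4 or s = -0.5359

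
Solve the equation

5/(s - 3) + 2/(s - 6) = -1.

Multiply both sides by (s - 3)(s - 6):
5(s - 6) + 2(s - 3) = -(s - 3)(s - 6).
Expand and collect terms: -s² + 2s + 18 = 0.
By the quadratic formula, s = (-2 ± √76) / -2, so s ≈ -3.3589 or s ≈ 5.3589.
Neither value makes a denominator zero (s ≠ 3, s ≠ 6), so both are valid.

s = -3.3589 or s = 5.3589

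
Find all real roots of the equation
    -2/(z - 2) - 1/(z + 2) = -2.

Multiply both sides by (z - 2)(z + 2):
-2(z + 2) - (z - 2) = -2(z - 2)(z + 2).
Expand and collect terms: -2z^2 + 3z + 10 = 0.
By the quadratic formula, z = (-3 +/- sqrt(89)) / -4, so z ~= -1.6085 or z ~= 3.1085.
Neither value makes a denominator zero (z != 2, z != -2), so both are valid.

z = -1.6085 or z = 3.1085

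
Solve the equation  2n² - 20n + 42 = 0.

n = 3 or n = 7

Factor: 2(n - 7)(n - 3) = 0.
So n = 7 or n = 3.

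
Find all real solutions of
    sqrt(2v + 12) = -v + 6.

v = 2

Square both sides: 2v + 12 = (-v + 6)^2.
Expand and rearrange: v^2 - 14v + 24 = 0.
Solving gives v = 12 or v = 2.
Check each candidate in the original equation:
  v = 12: sqrt(36) = 6, while -v + 6 = -6 — extraneous.
  v = 2: sqrt(16) = 4, while -v + 6 = 4 — valid.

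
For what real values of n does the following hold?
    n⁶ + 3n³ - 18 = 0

n = -1.8171 or n = 1.4422

Let u = n³. The equation becomes u² + 3u - 18 = 0.
Factor: (u + 6)(u - 3) = 0, so u = -6 or u = 3.
n³ = -6 gives n = -∛(6) ≈ -1.8171.
n³ = 3 gives n = ∛(3) ≈ 1.4422.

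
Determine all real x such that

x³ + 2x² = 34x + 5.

Rearrange: x³ + 2x² - 34x - 5 = 0.
Possible rational roots are divisors of -5. Testing x = 5 gives 0, so (x - 5) is a factor.
Divide: x³ + 2x² - 34x - 5 = (x - 5)(x² + 7x + 1).
Apply the quadratic formula to x² + 7x + 1 = 0: x = (-7 ± √45)/2, i.e. x ≈ -0.1459 or x ≈ -6.8541.

x = -6.8541 or x = -0.1459 or x = 5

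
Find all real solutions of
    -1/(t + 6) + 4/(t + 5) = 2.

Multiply both sides by (t + 6)(t + 5):
-(t + 5) + 4(t + 6) = 2(t + 6)(t + 5).
Expand and collect terms: 2t^2 + 19t + 41 = 0.
By the quadratic formula, t = (-19 +/- sqrt(33)) / 4, so t ~= -3.3139 or t ~= -6.1861.
Neither value makes a denominator zero (t != -6, t != -5), so both are valid.

t = -6.1861 or t = -3.3139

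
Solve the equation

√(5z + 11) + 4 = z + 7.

z = -2 or z = 1

Isolate the radical: √(5z + 11) = z + 3.
Square both sides: 5z + 11 = (z + 3)².
Expand and rearrange: z² + z - 2 = 0.
Solving gives z = 1 or z = -2.
Check each candidate in the original equation:
  z = 1: √(16) = 4, while z + 3 = 4 — valid.
  z = -2: √(1) = 1, while z + 3 = 1 — valid.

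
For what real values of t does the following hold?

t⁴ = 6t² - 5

Let u = t². The equation becomes u² - 6u + 5 = 0.
Factor: (u - 1)(u - 5) = 0, so u = 1 or u = 5.
t² = 1 gives t = ±1.
t² = 5 gives t = ±√(5) ≈ ±2.2361.

t = -2.2361 or t = -1 or t = 1 or t = 2.2361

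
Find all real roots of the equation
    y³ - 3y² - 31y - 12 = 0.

Possible rational roots are divisors of -12. Testing y = -4 gives 0, so (y + 4) is a factor.
Divide: y³ - 3y² - 31y - 12 = (y + 4)(y² - 7y - 3).
Apply the quadratic formula to y² - 7y - 3 = 0: y = (7 ± √61)/2, i.e. y ≈ 7.4051 or y ≈ -0.4051.

y = -4 or y = -0.4051 or y = 7.4051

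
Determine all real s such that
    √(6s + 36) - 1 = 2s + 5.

s = 0

Isolate the radical: √(6s + 36) = 2s + 6.
Square both sides: 6s + 36 = (2s + 6)².
Expand and rearrange: 4s² + 18s = 0.
Solving gives s = 0 or s = -4.5.
Check each candidate in the original equation:
  s = 0: √(36) = 6, while 2s + 6 = 6 — valid.
  s = -4.5: √(9) = 3, while 2s + 6 = -3 — extraneous.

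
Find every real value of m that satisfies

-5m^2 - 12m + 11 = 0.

m = -3.1079 or m = 0.7079

Discriminant: (-12)^2 - 4*(-5)*11 = 364.
Quadratic formula: m = (12 +/- sqrt(364)) / (-10).
So m = -sqrt(91)/5 - 6/5 ~= -3.1079 or m = -6/5 + sqrt(91)/5 ~= 0.7079.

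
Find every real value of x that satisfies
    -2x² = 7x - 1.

x = -3.6375 or x = 0.1375

Rearrange to standard form: -2x² - 7x + 1 = 0.
Discriminant: (-7)² − 4·(-2)·1 = 57.
Quadratic formula: x = (7 ± √57) / (-4).
So x = -√(57)/4 - 7/4 ≈ -3.6375 or x = -7/4 + √(57)/4 ≈ 0.1375.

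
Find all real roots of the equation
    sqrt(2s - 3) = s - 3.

Square both sides: 2s - 3 = (s - 3)^2.
Expand and rearrange: s^2 - 8s + 12 = 0.
Solving gives s = 6 or s = 2.
Check each candidate in the original equation:
  s = 6: sqrt(9) = 3, while s - 3 = 3 — valid.
  s = 2: sqrt(1) = 1, while s - 3 = -1 — extraneous.

s = 6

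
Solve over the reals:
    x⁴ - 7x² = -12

x = -2 or x = -1.7321 or x = 1.7321 or x = 2

Let u = x². The equation becomes u² - 7u + 12 = 0.
Factor: (u - 4)(u - 3) = 0, so u = 4 or u = 3.
x² = 4 gives x = ±2.
x² = 3 gives x = ±√(3) ≈ ±1.7321.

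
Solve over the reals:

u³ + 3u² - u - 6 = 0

u = -2.3028 or u = -2 or u = 1.3028

Possible rational roots are divisors of -6. Testing u = -2 gives 0, so (u + 2) is a factor.
Divide: u³ + 3u² - u - 6 = (u + 2)(u² + u - 3).
Apply the quadratic formula to u² + u - 3 = 0: u = (-1 ± √13)/2, i.e. u ≈ 1.3028 or u ≈ -2.3028.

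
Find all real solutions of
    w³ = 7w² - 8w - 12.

Rearrange: w³ - 7w² + 8w + 12 = 0.
Possible rational roots are divisors of 12. Testing w = 3 gives 0, so (w - 3) is a factor.
Divide: w³ - 7w² + 8w + 12 = (w - 3)(w² - 4w - 4).
Apply the quadratic formula to w² - 4w - 4 = 0: w = (4 ± √32)/2, i.e. w ≈ 4.8284 or w ≈ -0.8284.

w = -0.8284 or w = 3 or w = 4.8284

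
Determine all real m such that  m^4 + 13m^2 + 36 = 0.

Let u = m^2. The equation becomes u^2 + 13u + 36 = 0.
Factor: (u + 4)(u + 9) = 0, so u = -4 or u = -9.
m^2 = -4 < 0 has no real solution.
m^2 = -9 < 0 has no real solution.

No real solutions.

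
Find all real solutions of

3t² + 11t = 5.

t = -4.0756 or t = 0.4089

Rearrange to standard form: 3t² + 11t - 5 = 0.
Discriminant: (11)² − 4·3·(-5) = 181.
Quadratic formula: t = (-11 ± √181) / 6.
So t = -11/6 + √(181)/6 ≈ 0.4089 or t = -√(181)/6 - 11/6 ≈ -4.0756.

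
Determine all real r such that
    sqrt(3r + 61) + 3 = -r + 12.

Isolate the radical: sqrt(3r + 61) = -r + 9.
Square both sides: 3r + 61 = (-r + 9)^2.
Expand and rearrange: r^2 - 21r + 20 = 0.
Solving gives r = 20 or r = 1.
Check each candidate in the original equation:
  r = 20: sqrt(121) = 11, while -r + 9 = -11 — extraneous.
  r = 1: sqrt(64) = 8, while -r + 9 = 8 — valid.

r = 1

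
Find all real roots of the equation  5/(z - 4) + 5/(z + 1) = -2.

Multiply both sides by (z - 4)(z + 1):
5(z + 1) + 5(z - 4) = -2(z - 4)(z + 1).
Expand and collect terms: -2z² - 4z + 23 = 0.
By the quadratic formula, z = (4 ± √200) / -4, so z ≈ -4.5355 or z ≈ 2.5355.
Neither value makes a denominator zero (z ≠ 4, z ≠ -1), so both are valid.

z = -4.5355 or z = 2.5355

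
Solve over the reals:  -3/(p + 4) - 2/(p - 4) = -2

p = -2.6949 or p = 5.1949

Multiply both sides by (p + 4)(p - 4):
-3(p - 4) - 2(p + 4) = -2(p + 4)(p - 4).
Expand and collect terms: -2p^2 + 5p + 28 = 0.
By the quadratic formula, p = (-5 +/- sqrt(249)) / -4, so p ~= -2.6949 or p ~= 5.1949.
Neither value makes a denominator zero (p != -4, p != 4), so both are valid.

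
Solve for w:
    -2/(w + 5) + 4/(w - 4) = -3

Multiply both sides by (w + 5)(w - 4):
-2(w - 4) + 4(w + 5) = -3(w + 5)(w - 4).
Expand and collect terms: -3w² - 5w + 32 = 0.
By the quadratic formula, w = (5 ± √409) / -6, so w ≈ -4.204 or w ≈ 2.5373.
Neither value makes a denominator zero (w ≠ -5, w ≠ 4), so both are valid.

w = -4.204 or w = 2.5373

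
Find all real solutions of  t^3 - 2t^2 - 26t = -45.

Rearrange: t^3 - 2t^2 - 26t + 45 = 0.
Possible rational roots are divisors of 45. Testing t = -5 gives 0, so (t + 5) is a factor.
Divide: t^3 - 2t^2 - 26t + 45 = (t + 5)(t^2 - 7t + 9).
Apply the quadratic formula to t^2 - 7t + 9 = 0: t = (7 +/- sqrt(13))/2, i.e. t ~= 5.3028 or t ~= 1.6972.

t = -5 or t = 1.6972 or t = 5.3028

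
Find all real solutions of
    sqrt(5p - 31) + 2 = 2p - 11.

Isolate the radical: sqrt(5p - 31) = 2p - 13.
Square both sides: 5p - 31 = (2p - 13)^2.
Expand and rearrange: 4p^2 - 57p + 200 = 0.
Solving gives p = 8 or p = 6.25.
Check each candidate in the original equation:
  p = 8: sqrt(9) = 3, while 2p - 13 = 3 — valid.
  p = 6.25: sqrt(0.25) = 0.5, while 2p - 13 = -0.5 — extraneous.

p = 8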